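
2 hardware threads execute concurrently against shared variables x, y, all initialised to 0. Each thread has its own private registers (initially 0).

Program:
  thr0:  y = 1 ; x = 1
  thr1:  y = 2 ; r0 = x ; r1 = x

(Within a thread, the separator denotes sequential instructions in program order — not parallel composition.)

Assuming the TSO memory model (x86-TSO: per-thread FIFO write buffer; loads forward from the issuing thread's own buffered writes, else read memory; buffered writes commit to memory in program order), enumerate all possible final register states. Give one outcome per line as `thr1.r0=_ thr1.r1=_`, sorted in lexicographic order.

thr1.r0=0 thr1.r1=0
thr1.r0=0 thr1.r1=1
thr1.r0=1 thr1.r1=1

outcome vector order: (thr1.r0,thr1.r1)
|TSO outcomes| = 3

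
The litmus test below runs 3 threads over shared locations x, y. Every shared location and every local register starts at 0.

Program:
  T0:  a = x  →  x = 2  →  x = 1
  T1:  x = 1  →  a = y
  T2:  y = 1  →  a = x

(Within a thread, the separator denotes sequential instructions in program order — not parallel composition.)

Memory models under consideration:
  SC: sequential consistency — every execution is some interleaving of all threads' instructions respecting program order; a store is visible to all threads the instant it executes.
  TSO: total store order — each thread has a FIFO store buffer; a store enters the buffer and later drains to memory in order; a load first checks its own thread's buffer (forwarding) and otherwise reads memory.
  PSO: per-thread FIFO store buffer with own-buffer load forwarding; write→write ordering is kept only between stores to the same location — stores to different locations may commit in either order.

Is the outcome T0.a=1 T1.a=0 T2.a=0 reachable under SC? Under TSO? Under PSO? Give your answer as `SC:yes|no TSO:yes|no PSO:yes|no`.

SC:no TSO:yes PSO:yes

outcome vector order: (T0.a,T1.a,T2.a)
SC (10): 0/0/1, 0/0/2, 0/1/0, 0/1/1, 0/1/2, 1/0/1, 1/0/2, 1/1/0, 1/1/1, 1/1/2
TSO (12): 0/0/0, 0/0/1, 0/0/2, 0/1/0, 0/1/1, 0/1/2, 1/0/0, 1/0/1, 1/0/2, 1/1/0, 1/1/1, 1/1/2
PSO (12): 0/0/0, 0/0/1, 0/0/2, 0/1/0, 0/1/1, 0/1/2, 1/0/0, 1/0/1, 1/0/2, 1/1/0, 1/1/1, 1/1/2
target 1/0/0 ∈ {TSO,PSO}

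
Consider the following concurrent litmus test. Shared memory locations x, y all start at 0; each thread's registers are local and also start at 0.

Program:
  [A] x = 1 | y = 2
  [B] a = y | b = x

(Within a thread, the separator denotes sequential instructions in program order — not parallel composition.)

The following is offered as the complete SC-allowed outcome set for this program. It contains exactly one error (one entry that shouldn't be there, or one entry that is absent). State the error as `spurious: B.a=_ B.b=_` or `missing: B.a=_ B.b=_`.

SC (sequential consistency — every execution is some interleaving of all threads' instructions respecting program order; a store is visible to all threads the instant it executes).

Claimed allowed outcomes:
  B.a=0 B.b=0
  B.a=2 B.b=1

outcome vector order: (B.a,B.b)
SC: 3 outcomes — {(0,0); (0,1); (2,1)}
SC∖claimed = {(0,1)}

missing: B.a=0 B.b=1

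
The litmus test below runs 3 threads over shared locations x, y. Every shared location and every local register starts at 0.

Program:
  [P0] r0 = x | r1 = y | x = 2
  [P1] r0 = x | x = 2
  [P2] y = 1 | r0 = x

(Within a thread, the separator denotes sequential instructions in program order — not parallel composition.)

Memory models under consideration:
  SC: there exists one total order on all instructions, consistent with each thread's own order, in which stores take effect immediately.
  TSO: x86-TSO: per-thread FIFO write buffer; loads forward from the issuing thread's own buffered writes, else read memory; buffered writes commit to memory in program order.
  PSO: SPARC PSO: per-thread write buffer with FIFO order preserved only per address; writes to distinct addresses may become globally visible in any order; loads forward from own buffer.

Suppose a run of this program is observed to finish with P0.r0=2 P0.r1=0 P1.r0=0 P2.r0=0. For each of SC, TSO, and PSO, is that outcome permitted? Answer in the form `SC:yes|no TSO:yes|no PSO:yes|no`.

outcome vector order: (P0.r0,P0.r1,P1.r0,P2.r0)
SC (11): 0000 0002 0020 0022 0100 0102 0120 0122 2002 2100 2102
TSO (12): 0000 0002 0020 0022 0100 0102 0120 0122 2000 2002 2100 2102
PSO (12): 0000 0002 0020 0022 0100 0102 0120 0122 2000 2002 2100 2102
target 2000 ∈ {TSO,PSO}

SC:no TSO:yes PSO:yes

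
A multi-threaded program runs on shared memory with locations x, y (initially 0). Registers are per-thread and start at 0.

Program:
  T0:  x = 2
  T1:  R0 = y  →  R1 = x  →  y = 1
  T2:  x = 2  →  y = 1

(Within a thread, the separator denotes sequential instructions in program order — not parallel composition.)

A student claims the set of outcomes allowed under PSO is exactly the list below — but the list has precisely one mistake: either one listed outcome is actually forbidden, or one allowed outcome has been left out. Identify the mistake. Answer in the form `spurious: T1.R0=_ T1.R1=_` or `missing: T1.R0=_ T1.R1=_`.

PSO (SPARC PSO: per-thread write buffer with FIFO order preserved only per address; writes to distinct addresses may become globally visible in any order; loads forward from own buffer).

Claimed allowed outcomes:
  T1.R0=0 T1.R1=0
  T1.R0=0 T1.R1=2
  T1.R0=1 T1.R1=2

outcome vector order: (T1.R0,T1.R1)
PSO (4): (0,0), (0,2), (1,0), (1,2)
PSO∖claimed = {(1,0)}

missing: T1.R0=1 T1.R1=0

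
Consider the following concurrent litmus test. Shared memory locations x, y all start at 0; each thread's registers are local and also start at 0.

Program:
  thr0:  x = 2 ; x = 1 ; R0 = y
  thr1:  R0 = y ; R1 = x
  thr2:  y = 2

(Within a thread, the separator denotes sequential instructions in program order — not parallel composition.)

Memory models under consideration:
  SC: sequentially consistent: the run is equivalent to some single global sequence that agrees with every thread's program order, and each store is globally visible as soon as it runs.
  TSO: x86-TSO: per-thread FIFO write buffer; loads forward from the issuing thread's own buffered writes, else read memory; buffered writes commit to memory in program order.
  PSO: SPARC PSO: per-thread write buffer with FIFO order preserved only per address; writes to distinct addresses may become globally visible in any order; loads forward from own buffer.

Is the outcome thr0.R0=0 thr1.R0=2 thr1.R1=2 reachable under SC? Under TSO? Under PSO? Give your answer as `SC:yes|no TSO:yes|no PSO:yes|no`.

outcome vector order: (thr0.R0,thr1.R0,thr1.R1)
SC (10): 0/0/0 0/0/1 0/0/2 0/2/1 2/0/0 2/0/1 2/0/2 2/2/0 2/2/1 2/2/2
TSO (12): 0/0/0 0/0/1 0/0/2 0/2/0 0/2/1 0/2/2 2/0/0 2/0/1 2/0/2 2/2/0 2/2/1 2/2/2
PSO (12): 0/0/0 0/0/1 0/0/2 0/2/0 0/2/1 0/2/2 2/0/0 2/0/1 2/0/2 2/2/0 2/2/1 2/2/2
target 0/2/2 ∈ {TSO,PSO}

SC:no TSO:yes PSO:yes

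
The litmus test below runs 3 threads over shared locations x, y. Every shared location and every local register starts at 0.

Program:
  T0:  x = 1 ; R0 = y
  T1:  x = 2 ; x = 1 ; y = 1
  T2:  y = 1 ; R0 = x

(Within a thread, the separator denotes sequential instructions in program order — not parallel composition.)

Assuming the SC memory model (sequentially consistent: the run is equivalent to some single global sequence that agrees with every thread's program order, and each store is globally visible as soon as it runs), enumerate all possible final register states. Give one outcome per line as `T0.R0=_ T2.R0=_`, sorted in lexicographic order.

T0.R0=0 T2.R0=1
T0.R0=0 T2.R0=2
T0.R0=1 T2.R0=0
T0.R0=1 T2.R0=1
T0.R0=1 T2.R0=2

outcome vector order: (T0.R0,T2.R0)
|SC outcomes| = 5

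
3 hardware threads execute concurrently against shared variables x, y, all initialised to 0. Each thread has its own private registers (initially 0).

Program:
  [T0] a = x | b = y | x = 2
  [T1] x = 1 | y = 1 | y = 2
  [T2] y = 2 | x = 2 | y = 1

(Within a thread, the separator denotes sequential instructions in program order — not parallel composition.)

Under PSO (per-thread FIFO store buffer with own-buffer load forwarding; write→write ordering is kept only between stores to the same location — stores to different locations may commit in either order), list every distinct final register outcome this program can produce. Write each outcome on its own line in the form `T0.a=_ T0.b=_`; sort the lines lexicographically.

T0.a=0 T0.b=0
T0.a=0 T0.b=1
T0.a=0 T0.b=2
T0.a=1 T0.b=0
T0.a=1 T0.b=1
T0.a=1 T0.b=2
T0.a=2 T0.b=0
T0.a=2 T0.b=1
T0.a=2 T0.b=2

outcome vector order: (T0.a,T0.b)
|PSO outcomes| = 9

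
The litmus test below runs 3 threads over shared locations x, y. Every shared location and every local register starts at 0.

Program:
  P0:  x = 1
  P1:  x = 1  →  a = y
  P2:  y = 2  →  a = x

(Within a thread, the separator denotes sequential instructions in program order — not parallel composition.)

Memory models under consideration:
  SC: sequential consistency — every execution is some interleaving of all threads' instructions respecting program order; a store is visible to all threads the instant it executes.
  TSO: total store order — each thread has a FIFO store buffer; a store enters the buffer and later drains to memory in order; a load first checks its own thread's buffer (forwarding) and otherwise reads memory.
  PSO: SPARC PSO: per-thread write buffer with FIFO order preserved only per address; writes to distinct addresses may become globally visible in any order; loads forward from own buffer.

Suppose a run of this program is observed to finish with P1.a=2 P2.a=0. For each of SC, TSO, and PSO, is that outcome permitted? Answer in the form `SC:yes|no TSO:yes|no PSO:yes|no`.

outcome vector order: (P1.a,P2.a)
[SC] allowed = {<0 1>, <2 0>, <2 1>}
[TSO] allowed = {<0 0>, <0 1>, <2 0>, <2 1>}
[PSO] allowed = {<0 0>, <0 1>, <2 0>, <2 1>}
target <2 0> ∈ {SC,TSO,PSO}

SC:yes TSO:yes PSO:yes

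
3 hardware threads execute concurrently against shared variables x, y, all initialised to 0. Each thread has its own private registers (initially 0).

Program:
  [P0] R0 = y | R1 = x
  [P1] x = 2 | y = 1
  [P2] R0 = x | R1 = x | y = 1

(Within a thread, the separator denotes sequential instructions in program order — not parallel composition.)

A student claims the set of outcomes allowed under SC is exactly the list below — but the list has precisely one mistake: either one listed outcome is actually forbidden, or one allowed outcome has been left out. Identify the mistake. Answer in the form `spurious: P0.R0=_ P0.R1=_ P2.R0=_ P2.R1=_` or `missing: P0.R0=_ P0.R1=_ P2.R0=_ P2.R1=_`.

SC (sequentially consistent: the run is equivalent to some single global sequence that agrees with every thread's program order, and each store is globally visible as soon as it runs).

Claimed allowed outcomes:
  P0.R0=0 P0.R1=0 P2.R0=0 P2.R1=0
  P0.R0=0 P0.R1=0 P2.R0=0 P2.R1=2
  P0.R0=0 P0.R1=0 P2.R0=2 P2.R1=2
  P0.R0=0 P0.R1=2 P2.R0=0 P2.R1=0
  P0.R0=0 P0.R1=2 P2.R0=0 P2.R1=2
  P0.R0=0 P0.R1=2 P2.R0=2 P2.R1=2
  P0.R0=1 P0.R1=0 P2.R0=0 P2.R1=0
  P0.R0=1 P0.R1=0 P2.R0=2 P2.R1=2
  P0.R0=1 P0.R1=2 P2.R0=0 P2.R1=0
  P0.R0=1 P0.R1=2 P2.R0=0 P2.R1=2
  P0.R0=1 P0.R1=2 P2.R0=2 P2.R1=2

outcome vector order: (P0.R0,P0.R1,P2.R0,P2.R1)
[SC] allowed = {<0 0 0 0> <0 0 0 2> <0 0 2 2> <0 2 0 0> <0 2 0 2> <0 2 2 2> <1 0 0 0> <1 2 0 0> <1 2 0 2> <1 2 2 2>}
claimed∖SC = {<1 0 2 2>}

spurious: P0.R0=1 P0.R1=0 P2.R0=2 P2.R1=2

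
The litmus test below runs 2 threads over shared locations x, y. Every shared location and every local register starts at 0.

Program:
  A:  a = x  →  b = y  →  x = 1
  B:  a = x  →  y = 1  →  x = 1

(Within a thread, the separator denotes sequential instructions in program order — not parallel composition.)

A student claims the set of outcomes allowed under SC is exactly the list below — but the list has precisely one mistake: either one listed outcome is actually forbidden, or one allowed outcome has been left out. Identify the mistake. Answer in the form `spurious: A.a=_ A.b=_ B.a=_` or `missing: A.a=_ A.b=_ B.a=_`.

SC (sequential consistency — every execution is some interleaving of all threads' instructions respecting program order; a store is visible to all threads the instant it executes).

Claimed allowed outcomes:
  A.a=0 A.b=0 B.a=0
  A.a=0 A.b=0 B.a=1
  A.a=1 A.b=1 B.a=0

outcome vector order: (A.a,A.b,B.a)
SC: 4 outcomes — {(0,0,0) (0,0,1) (0,1,0) (1,1,0)}
SC∖claimed = {(0,1,0)}

missing: A.a=0 A.b=1 B.a=0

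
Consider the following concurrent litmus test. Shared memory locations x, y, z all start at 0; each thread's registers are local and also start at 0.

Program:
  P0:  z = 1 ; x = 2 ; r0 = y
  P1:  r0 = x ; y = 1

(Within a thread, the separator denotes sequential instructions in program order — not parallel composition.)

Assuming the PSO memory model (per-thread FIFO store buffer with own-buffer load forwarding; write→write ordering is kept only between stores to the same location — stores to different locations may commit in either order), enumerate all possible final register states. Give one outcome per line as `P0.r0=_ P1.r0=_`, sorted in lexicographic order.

P0.r0=0 P1.r0=0
P0.r0=0 P1.r0=2
P0.r0=1 P1.r0=0
P0.r0=1 P1.r0=2

outcome vector order: (P0.r0,P1.r0)
|PSO outcomes| = 4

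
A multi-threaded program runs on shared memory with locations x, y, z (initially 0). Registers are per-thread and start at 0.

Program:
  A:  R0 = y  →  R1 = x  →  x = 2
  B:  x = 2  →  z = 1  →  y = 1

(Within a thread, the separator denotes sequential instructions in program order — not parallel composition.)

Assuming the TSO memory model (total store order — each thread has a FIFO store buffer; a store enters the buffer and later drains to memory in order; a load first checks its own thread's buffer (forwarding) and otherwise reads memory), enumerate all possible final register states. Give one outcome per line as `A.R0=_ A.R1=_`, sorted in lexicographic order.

outcome vector order: (A.R0,A.R1)
|TSO outcomes| = 3

A.R0=0 A.R1=0
A.R0=0 A.R1=2
A.R0=1 A.R1=2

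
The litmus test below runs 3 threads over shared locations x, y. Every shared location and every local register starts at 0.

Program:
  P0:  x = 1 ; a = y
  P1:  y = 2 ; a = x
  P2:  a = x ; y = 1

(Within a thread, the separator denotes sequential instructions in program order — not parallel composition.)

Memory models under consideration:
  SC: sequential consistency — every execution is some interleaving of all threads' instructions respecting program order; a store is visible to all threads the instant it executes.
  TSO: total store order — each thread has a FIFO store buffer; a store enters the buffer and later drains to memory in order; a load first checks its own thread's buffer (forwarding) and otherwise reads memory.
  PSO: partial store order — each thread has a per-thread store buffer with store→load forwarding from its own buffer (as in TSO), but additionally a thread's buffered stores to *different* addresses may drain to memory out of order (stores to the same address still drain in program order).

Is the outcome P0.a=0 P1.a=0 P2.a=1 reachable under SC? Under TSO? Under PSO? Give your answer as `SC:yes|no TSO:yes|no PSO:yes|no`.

SC:no TSO:yes PSO:yes

outcome vector order: (P0.a,P1.a,P2.a)
SC (10): <0 1 0> <0 1 1> <1 0 0> <1 0 1> <1 1 0> <1 1 1> <2 0 0> <2 0 1> <2 1 0> <2 1 1>
TSO (12): <0 0 0> <0 0 1> <0 1 0> <0 1 1> <1 0 0> <1 0 1> <1 1 0> <1 1 1> <2 0 0> <2 0 1> <2 1 0> <2 1 1>
PSO (12): <0 0 0> <0 0 1> <0 1 0> <0 1 1> <1 0 0> <1 0 1> <1 1 0> <1 1 1> <2 0 0> <2 0 1> <2 1 0> <2 1 1>
target <0 0 1> ∈ {TSO,PSO}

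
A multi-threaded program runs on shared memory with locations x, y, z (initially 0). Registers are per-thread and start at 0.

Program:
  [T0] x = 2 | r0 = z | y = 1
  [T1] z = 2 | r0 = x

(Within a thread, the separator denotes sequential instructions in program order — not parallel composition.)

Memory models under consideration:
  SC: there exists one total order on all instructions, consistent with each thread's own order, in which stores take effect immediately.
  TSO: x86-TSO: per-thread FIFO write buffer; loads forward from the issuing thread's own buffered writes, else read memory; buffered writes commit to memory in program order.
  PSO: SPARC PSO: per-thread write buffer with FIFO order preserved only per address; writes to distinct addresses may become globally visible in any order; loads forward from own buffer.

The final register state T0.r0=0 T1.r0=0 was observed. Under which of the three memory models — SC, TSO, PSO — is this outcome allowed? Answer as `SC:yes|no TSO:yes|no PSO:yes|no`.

SC:no TSO:yes PSO:yes

outcome vector order: (T0.r0,T1.r0)
SC (3): (0,2), (2,0), (2,2)
TSO (4): (0,0), (0,2), (2,0), (2,2)
PSO (4): (0,0), (0,2), (2,0), (2,2)
target (0,0) ∈ {TSO,PSO}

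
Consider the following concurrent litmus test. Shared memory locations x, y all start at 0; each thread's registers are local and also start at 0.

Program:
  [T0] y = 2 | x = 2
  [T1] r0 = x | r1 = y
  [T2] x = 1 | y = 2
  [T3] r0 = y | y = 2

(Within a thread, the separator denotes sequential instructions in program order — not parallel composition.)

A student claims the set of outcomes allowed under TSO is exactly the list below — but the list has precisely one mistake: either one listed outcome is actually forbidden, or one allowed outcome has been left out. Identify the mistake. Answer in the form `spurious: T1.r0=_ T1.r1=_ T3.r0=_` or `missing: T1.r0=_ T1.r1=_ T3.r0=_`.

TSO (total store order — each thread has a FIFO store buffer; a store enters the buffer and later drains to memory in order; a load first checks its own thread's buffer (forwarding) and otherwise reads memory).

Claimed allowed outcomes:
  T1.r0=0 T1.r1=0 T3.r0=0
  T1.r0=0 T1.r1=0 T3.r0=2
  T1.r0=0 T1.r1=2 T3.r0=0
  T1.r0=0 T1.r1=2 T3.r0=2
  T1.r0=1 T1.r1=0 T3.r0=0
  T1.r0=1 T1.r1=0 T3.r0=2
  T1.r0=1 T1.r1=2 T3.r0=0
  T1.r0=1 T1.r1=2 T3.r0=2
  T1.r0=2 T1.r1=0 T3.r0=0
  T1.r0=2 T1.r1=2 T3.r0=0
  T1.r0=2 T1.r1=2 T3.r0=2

outcome vector order: (T1.r0,T1.r1,T3.r0)
[TSO] allowed = {(0,0,0), (0,0,2), (0,2,0), (0,2,2), (1,0,0), (1,0,2), (1,2,0), (1,2,2), (2,2,0), (2,2,2)}
claimed∖TSO = {(2,0,0)}

spurious: T1.r0=2 T1.r1=0 T3.r0=0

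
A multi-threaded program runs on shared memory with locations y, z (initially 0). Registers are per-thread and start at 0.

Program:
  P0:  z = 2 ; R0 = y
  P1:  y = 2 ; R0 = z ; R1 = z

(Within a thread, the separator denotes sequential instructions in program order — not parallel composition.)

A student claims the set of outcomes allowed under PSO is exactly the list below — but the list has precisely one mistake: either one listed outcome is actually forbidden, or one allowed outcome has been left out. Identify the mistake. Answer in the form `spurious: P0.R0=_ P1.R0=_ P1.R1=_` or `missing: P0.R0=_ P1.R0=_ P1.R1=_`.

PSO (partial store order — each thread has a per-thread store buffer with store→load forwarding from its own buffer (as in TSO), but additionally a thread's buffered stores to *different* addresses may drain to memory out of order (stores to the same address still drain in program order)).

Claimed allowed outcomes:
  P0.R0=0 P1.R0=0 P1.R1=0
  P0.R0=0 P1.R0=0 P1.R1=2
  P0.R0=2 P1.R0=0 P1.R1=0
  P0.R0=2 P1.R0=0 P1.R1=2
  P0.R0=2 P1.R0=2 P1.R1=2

missing: P0.R0=0 P1.R0=2 P1.R1=2

outcome vector order: (P0.R0,P1.R0,P1.R1)
[PSO] allowed = {(0,0,0), (0,0,2), (0,2,2), (2,0,0), (2,0,2), (2,2,2)}
PSO∖claimed = {(0,2,2)}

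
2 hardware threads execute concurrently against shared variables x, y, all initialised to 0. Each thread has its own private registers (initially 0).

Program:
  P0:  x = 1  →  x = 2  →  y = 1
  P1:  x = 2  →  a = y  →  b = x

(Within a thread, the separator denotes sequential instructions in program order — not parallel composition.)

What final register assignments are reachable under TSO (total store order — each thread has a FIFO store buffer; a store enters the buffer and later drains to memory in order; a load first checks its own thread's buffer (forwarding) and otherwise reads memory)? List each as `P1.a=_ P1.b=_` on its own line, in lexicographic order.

outcome vector order: (P1.a,P1.b)
|TSO outcomes| = 3

P1.a=0 P1.b=1
P1.a=0 P1.b=2
P1.a=1 P1.b=2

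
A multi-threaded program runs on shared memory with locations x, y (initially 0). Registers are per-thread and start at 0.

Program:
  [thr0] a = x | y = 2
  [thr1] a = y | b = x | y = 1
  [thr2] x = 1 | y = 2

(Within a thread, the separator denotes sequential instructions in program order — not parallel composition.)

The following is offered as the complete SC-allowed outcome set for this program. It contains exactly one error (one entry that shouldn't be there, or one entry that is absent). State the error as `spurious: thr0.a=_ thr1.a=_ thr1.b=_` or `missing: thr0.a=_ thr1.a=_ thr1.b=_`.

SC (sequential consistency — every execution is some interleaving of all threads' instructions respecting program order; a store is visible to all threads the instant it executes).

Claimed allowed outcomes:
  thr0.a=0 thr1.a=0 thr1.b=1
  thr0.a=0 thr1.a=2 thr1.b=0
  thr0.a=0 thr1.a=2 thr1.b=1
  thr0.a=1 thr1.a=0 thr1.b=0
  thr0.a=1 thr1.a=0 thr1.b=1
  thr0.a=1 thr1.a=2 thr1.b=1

outcome vector order: (thr0.a,thr1.a,thr1.b)
SC: 7 outcomes — {<0 0 0>, <0 0 1>, <0 2 0>, <0 2 1>, <1 0 0>, <1 0 1>, <1 2 1>}
SC∖claimed = {<0 0 0>}

missing: thr0.a=0 thr1.a=0 thr1.b=0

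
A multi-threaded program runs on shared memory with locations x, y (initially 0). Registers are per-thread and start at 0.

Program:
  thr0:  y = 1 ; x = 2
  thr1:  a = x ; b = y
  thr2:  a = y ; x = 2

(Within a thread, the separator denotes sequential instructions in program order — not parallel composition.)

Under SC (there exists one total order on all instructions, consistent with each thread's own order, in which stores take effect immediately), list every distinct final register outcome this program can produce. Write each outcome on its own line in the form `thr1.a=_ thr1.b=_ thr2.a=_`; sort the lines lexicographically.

outcome vector order: (thr1.a,thr1.b,thr2.a)
|SC outcomes| = 7

thr1.a=0 thr1.b=0 thr2.a=0
thr1.a=0 thr1.b=0 thr2.a=1
thr1.a=0 thr1.b=1 thr2.a=0
thr1.a=0 thr1.b=1 thr2.a=1
thr1.a=2 thr1.b=0 thr2.a=0
thr1.a=2 thr1.b=1 thr2.a=0
thr1.a=2 thr1.b=1 thr2.a=1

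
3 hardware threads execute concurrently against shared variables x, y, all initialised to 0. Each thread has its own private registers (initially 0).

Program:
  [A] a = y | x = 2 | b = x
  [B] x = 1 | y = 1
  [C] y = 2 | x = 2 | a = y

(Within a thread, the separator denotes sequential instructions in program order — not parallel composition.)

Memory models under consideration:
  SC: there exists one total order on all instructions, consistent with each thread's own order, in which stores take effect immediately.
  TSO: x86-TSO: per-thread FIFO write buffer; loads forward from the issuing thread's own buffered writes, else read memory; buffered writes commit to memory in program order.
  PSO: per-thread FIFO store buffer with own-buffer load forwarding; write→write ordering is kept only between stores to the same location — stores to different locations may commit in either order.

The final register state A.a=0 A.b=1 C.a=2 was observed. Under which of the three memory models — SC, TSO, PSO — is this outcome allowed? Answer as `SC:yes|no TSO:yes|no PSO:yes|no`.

SC:yes TSO:yes PSO:yes

outcome vector order: (A.a,A.b,C.a)
SC: 10 outcomes — {<0 1 1>; <0 1 2>; <0 2 1>; <0 2 2>; <1 2 1>; <1 2 2>; <2 1 1>; <2 1 2>; <2 2 1>; <2 2 2>}
TSO: 10 outcomes — {<0 1 1>; <0 1 2>; <0 2 1>; <0 2 2>; <1 2 1>; <1 2 2>; <2 1 1>; <2 1 2>; <2 2 1>; <2 2 2>}
PSO: 12 outcomes — {<0 1 1>; <0 1 2>; <0 2 1>; <0 2 2>; <1 1 1>; <1 1 2>; <1 2 1>; <1 2 2>; <2 1 1>; <2 1 2>; <2 2 1>; <2 2 2>}
target <0 1 2> ∈ {SC,TSO,PSO}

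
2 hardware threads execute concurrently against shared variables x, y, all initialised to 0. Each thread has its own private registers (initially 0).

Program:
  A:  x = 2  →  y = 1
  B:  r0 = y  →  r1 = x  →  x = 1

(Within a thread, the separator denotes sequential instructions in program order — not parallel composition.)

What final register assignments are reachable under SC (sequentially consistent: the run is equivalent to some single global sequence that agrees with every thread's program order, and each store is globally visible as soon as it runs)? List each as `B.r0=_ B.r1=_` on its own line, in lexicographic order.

outcome vector order: (B.r0,B.r1)
|SC outcomes| = 3

B.r0=0 B.r1=0
B.r0=0 B.r1=2
B.r0=1 B.r1=2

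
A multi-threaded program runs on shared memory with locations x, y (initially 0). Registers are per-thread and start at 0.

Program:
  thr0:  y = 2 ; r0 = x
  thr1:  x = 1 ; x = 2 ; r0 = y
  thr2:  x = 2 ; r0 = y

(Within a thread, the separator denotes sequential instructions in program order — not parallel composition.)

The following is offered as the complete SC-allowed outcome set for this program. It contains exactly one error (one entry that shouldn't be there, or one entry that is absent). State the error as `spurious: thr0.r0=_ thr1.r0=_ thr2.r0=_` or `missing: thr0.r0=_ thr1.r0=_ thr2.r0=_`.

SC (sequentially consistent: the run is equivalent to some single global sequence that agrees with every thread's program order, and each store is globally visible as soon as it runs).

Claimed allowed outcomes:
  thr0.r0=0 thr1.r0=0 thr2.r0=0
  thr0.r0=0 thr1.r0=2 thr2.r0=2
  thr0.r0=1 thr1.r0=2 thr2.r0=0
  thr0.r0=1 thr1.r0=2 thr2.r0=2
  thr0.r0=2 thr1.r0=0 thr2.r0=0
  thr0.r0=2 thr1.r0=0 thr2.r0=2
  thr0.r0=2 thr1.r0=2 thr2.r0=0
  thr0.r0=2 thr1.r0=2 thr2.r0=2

spurious: thr0.r0=0 thr1.r0=0 thr2.r0=0

outcome vector order: (thr0.r0,thr1.r0,thr2.r0)
[SC] allowed = {022 120 122 200 202 220 222}
claimed∖SC = {000}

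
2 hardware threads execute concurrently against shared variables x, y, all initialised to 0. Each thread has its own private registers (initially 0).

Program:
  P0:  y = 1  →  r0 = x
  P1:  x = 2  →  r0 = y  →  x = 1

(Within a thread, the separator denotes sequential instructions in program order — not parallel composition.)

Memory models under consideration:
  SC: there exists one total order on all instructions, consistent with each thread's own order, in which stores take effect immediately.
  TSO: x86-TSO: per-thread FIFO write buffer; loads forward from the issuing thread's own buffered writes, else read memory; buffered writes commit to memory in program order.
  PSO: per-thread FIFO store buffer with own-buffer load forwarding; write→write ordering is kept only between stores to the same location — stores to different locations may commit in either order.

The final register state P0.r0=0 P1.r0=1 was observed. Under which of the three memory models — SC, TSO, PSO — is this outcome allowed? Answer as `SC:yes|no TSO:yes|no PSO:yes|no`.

SC:yes TSO:yes PSO:yes

outcome vector order: (P0.r0,P1.r0)
SC (5): <0 1> <1 0> <1 1> <2 0> <2 1>
TSO (6): <0 0> <0 1> <1 0> <1 1> <2 0> <2 1>
PSO (6): <0 0> <0 1> <1 0> <1 1> <2 0> <2 1>
target <0 1> ∈ {SC,TSO,PSO}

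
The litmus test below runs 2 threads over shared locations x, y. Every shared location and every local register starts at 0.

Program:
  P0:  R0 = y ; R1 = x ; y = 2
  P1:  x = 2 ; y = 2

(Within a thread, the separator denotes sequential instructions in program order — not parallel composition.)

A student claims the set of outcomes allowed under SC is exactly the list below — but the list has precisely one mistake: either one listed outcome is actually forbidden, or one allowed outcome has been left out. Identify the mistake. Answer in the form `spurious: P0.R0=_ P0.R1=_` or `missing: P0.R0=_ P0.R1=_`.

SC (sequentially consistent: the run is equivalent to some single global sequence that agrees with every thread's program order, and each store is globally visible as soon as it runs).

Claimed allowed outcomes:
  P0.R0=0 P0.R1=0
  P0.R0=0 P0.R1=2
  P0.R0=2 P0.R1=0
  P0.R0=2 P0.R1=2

outcome vector order: (P0.R0,P0.R1)
SC: 3 outcomes — {<0 0>, <0 2>, <2 2>}
claimed∖SC = {<2 0>}

spurious: P0.R0=2 P0.R1=0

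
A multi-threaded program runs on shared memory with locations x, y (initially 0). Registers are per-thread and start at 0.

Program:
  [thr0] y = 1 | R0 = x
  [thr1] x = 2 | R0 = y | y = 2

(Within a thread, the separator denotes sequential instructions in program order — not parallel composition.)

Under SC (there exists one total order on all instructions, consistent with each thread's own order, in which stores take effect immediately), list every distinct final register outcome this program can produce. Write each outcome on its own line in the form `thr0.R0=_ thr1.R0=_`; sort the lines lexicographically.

outcome vector order: (thr0.R0,thr1.R0)
|SC outcomes| = 3

thr0.R0=0 thr1.R0=1
thr0.R0=2 thr1.R0=0
thr0.R0=2 thr1.R0=1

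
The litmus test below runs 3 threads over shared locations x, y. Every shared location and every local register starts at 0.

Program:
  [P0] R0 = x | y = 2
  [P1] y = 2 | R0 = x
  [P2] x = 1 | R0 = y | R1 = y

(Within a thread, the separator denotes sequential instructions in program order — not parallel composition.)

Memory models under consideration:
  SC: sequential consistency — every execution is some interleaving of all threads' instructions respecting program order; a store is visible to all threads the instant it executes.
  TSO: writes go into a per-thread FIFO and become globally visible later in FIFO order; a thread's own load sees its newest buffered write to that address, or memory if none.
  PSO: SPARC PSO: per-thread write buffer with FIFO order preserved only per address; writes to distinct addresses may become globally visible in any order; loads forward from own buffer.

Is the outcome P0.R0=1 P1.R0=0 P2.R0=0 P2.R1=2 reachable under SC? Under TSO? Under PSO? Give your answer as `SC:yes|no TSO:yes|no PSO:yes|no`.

SC:no TSO:yes PSO:yes

outcome vector order: (P0.R0,P1.R0,P2.R0,P2.R1)
[SC] allowed = {0/0/2/2, 0/1/0/0, 0/1/0/2, 0/1/2/2, 1/0/2/2, 1/1/0/0, 1/1/0/2, 1/1/2/2}
[TSO] allowed = {0/0/0/0, 0/0/0/2, 0/0/2/2, 0/1/0/0, 0/1/0/2, 0/1/2/2, 1/0/0/0, 1/0/0/2, 1/0/2/2, 1/1/0/0, 1/1/0/2, 1/1/2/2}
[PSO] allowed = {0/0/0/0, 0/0/0/2, 0/0/2/2, 0/1/0/0, 0/1/0/2, 0/1/2/2, 1/0/0/0, 1/0/0/2, 1/0/2/2, 1/1/0/0, 1/1/0/2, 1/1/2/2}
target 1/0/0/2 ∈ {TSO,PSO}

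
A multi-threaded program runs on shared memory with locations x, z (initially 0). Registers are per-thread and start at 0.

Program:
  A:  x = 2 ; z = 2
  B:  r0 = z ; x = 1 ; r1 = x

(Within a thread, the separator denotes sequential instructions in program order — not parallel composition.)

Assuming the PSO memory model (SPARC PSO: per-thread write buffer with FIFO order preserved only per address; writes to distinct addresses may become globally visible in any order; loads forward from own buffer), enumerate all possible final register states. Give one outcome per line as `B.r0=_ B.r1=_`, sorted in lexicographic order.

outcome vector order: (B.r0,B.r1)
|PSO outcomes| = 4

B.r0=0 B.r1=1
B.r0=0 B.r1=2
B.r0=2 B.r1=1
B.r0=2 B.r1=2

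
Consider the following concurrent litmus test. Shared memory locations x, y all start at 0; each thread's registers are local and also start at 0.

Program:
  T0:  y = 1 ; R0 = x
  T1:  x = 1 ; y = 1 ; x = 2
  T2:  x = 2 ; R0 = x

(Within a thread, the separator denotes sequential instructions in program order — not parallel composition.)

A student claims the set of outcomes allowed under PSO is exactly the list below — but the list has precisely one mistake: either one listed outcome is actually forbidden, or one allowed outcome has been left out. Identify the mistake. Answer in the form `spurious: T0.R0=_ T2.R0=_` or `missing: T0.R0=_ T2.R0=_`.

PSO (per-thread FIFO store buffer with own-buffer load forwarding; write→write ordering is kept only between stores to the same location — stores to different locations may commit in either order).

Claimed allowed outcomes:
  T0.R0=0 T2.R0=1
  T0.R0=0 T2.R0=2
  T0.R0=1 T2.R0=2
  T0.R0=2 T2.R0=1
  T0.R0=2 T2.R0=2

outcome vector order: (T0.R0,T2.R0)
[PSO] allowed = {(0,1), (0,2), (1,1), (1,2), (2,1), (2,2)}
PSO∖claimed = {(1,1)}

missing: T0.R0=1 T2.R0=1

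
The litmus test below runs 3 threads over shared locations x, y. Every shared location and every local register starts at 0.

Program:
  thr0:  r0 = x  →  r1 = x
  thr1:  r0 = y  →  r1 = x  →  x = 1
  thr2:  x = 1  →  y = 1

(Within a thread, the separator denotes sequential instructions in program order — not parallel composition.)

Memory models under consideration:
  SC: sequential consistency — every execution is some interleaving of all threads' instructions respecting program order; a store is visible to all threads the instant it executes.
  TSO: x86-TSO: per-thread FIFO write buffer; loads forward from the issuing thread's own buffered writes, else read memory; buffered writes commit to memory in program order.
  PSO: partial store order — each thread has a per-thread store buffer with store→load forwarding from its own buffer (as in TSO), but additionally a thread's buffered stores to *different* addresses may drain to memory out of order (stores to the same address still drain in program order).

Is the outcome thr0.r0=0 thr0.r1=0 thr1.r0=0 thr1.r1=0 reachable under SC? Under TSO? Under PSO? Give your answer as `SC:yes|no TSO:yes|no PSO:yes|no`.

SC:yes TSO:yes PSO:yes

outcome vector order: (thr0.r0,thr0.r1,thr1.r0,thr1.r1)
[SC] allowed = {<0 0 0 0> <0 0 0 1> <0 0 1 1> <0 1 0 0> <0 1 0 1> <0 1 1 1> <1 1 0 0> <1 1 0 1> <1 1 1 1>}
[TSO] allowed = {<0 0 0 0> <0 0 0 1> <0 0 1 1> <0 1 0 0> <0 1 0 1> <0 1 1 1> <1 1 0 0> <1 1 0 1> <1 1 1 1>}
[PSO] allowed = {<0 0 0 0> <0 0 0 1> <0 0 1 0> <0 0 1 1> <0 1 0 0> <0 1 0 1> <0 1 1 0> <0 1 1 1> <1 1 0 0> <1 1 0 1> <1 1 1 0> <1 1 1 1>}
target <0 0 0 0> ∈ {SC,TSO,PSO}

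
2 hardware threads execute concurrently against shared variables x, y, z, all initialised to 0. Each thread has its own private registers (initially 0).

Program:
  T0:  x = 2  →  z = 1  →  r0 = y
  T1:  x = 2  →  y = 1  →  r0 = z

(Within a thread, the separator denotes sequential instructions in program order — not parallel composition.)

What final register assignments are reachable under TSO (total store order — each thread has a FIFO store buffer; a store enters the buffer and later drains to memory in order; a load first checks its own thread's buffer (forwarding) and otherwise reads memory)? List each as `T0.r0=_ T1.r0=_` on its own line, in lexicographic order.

T0.r0=0 T1.r0=0
T0.r0=0 T1.r0=1
T0.r0=1 T1.r0=0
T0.r0=1 T1.r0=1

outcome vector order: (T0.r0,T1.r0)
|TSO outcomes| = 4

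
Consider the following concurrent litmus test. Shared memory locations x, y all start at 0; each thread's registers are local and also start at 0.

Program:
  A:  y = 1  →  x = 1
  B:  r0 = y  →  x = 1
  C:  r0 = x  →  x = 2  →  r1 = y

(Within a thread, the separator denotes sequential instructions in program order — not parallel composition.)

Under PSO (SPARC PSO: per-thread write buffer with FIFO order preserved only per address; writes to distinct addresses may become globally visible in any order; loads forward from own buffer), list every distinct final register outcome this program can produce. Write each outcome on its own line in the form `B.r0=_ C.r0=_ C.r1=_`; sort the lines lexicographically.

outcome vector order: (B.r0,C.r0,C.r1)
|PSO outcomes| = 8

B.r0=0 C.r0=0 C.r1=0
B.r0=0 C.r0=0 C.r1=1
B.r0=0 C.r0=1 C.r1=0
B.r0=0 C.r0=1 C.r1=1
B.r0=1 C.r0=0 C.r1=0
B.r0=1 C.r0=0 C.r1=1
B.r0=1 C.r0=1 C.r1=0
B.r0=1 C.r0=1 C.r1=1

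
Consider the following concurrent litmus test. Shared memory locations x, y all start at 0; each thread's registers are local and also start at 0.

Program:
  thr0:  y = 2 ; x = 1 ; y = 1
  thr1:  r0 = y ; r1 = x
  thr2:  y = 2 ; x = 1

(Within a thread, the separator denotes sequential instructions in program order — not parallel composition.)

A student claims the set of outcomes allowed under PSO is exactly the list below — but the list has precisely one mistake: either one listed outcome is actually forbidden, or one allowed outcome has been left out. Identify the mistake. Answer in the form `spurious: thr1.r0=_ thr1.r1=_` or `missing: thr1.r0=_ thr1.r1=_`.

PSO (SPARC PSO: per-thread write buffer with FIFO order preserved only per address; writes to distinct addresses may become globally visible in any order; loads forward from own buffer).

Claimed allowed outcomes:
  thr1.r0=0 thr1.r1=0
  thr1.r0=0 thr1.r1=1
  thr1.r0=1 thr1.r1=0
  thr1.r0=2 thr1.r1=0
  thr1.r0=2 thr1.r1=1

outcome vector order: (thr1.r0,thr1.r1)
[PSO] allowed = {00, 01, 10, 11, 20, 21}
PSO∖claimed = {11}

missing: thr1.r0=1 thr1.r1=1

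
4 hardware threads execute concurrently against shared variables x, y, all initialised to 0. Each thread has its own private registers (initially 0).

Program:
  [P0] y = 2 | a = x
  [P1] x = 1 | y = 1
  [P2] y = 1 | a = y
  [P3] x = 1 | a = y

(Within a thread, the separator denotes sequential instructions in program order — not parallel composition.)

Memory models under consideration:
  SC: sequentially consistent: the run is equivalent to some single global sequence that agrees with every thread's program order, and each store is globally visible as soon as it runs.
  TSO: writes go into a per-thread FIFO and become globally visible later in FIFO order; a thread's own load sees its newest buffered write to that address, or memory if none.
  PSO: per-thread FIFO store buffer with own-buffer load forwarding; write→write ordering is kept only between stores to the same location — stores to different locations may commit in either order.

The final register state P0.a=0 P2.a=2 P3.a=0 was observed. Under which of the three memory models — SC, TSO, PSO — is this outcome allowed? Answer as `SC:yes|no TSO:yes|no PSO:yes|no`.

outcome vector order: (P0.a,P2.a,P3.a)
SC (10): 011 012 021 022 110 111 112 120 121 122
TSO (12): 010 011 012 020 021 022 110 111 112 120 121 122
PSO (12): 010 011 012 020 021 022 110 111 112 120 121 122
target 020 ∈ {TSO,PSO}

SC:no TSO:yes PSO:yes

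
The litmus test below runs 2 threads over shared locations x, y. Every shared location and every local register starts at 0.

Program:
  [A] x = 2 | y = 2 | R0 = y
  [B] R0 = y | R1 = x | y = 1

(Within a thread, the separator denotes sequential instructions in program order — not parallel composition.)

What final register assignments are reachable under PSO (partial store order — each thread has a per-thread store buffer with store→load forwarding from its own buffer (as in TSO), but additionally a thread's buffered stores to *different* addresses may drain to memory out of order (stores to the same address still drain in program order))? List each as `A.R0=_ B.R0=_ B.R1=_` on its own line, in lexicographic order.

A.R0=1 B.R0=0 B.R1=0
A.R0=1 B.R0=0 B.R1=2
A.R0=1 B.R0=2 B.R1=0
A.R0=1 B.R0=2 B.R1=2
A.R0=2 B.R0=0 B.R1=0
A.R0=2 B.R0=0 B.R1=2
A.R0=2 B.R0=2 B.R1=0
A.R0=2 B.R0=2 B.R1=2

outcome vector order: (A.R0,B.R0,B.R1)
|PSO outcomes| = 8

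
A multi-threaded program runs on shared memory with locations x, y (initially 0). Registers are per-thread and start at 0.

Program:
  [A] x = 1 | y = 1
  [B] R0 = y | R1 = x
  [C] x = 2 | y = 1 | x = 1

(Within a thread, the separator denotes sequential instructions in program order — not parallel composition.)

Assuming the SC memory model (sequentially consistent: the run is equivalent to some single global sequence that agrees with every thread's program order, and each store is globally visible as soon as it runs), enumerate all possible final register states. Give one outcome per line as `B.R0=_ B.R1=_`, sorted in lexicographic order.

outcome vector order: (B.R0,B.R1)
|SC outcomes| = 5

B.R0=0 B.R1=0
B.R0=0 B.R1=1
B.R0=0 B.R1=2
B.R0=1 B.R1=1
B.R0=1 B.R1=2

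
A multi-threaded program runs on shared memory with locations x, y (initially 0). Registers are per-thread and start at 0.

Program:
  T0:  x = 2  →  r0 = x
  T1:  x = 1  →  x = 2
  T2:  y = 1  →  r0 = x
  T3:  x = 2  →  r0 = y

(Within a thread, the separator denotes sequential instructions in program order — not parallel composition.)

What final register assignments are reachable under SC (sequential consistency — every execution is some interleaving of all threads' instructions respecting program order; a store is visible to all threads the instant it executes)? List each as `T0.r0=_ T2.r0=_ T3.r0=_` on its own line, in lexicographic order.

outcome vector order: (T0.r0,T2.r0,T3.r0)
|SC outcomes| = 10

T0.r0=1 T2.r0=0 T3.r0=1
T0.r0=1 T2.r0=1 T3.r0=0
T0.r0=1 T2.r0=1 T3.r0=1
T0.r0=1 T2.r0=2 T3.r0=0
T0.r0=1 T2.r0=2 T3.r0=1
T0.r0=2 T2.r0=0 T3.r0=1
T0.r0=2 T2.r0=1 T3.r0=0
T0.r0=2 T2.r0=1 T3.r0=1
T0.r0=2 T2.r0=2 T3.r0=0
T0.r0=2 T2.r0=2 T3.r0=1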